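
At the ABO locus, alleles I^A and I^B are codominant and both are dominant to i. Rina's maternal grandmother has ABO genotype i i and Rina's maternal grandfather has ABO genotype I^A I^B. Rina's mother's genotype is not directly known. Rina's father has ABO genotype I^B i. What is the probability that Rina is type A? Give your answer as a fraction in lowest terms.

1/8

Rina's mother's ABO genotype from i i × I^A I^B: 1/2 I^A i, 1/2 I^B i.
Crossing each possibility with the father I^B i and summing P(type A): 1/2·1/4 + 1/2·0 = 1/8.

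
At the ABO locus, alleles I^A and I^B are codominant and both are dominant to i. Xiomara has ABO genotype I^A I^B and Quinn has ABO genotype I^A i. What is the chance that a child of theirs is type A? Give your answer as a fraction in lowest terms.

1/2

ABO cross I^A I^B × I^A i → offspring phenotypes: 1/2 A, 1/4 B, 1/4 AB.
So P(type A) = 1/2.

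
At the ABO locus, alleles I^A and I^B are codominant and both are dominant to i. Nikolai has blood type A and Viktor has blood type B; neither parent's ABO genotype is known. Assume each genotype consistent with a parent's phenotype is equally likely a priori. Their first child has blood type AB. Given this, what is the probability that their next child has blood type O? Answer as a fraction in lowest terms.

1/36

Possible genotypes: Nikolai ∈ {I^A I^A, I^A i}; Viktor ∈ {I^B I^B, I^B i}.
Weight each parental genotype pair by prior × P(type-AB child):
  I^A I^A × I^B I^B: posterior weight 4/9; P(next child type O) = 0.
  I^A I^A × I^B i: posterior weight 2/9; P(next child type O) = 0.
  I^A i × I^B I^B: posterior weight 2/9; P(next child type O) = 0.
  I^A i × I^B i: posterior weight 1/9; P(next child type O) = 1/4.
Weighted sum = 1/36.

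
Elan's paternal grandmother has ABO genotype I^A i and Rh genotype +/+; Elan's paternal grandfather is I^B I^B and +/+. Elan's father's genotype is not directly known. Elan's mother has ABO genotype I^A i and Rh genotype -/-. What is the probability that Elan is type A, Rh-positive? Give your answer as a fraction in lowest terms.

Elan's father's ABO genotype from I^A i × I^B I^B: 1/2 I^A I^B, 1/2 I^B i.
Crossing each possibility with the mother I^A i and summing P(type A): 1/2·1/2 + 1/2·1/4 = 3/8.
Similarly for Rh via the father's Rh distribution: P(Rh+) = 1.
Independent loci: 3/8 × 1 = 3/8.

3/8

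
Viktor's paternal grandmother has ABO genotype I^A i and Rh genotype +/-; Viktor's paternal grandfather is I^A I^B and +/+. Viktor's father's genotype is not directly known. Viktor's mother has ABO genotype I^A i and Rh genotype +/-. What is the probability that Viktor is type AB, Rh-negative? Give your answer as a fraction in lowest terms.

Viktor's father's ABO genotype from I^A i × I^A I^B: 1/4 I^A I^A, 1/4 I^A I^B, 1/4 I^A i, 1/4 I^B i.
Crossing each possibility with the mother I^A i and summing P(type AB): 1/4·0 + 1/4·1/4 + 1/4·0 + 1/4·1/4 = 1/8.
Similarly for Rh via the father's Rh distribution: P(Rh-) = 1/8.
Independent loci: 1/8 × 1/8 = 1/64.

1/64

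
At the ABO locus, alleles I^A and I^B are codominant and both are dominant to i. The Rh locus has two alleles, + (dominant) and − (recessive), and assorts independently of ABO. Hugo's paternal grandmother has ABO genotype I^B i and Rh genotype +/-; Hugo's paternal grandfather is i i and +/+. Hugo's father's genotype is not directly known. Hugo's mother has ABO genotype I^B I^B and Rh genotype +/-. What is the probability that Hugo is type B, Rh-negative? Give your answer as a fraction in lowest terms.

Hugo's father's ABO genotype from I^B i × i i: 1/2 I^B i, 1/2 i i.
Crossing each possibility with the mother I^B I^B and summing P(type B): 1/2·1 + 1/2·1 = 1.
Similarly for Rh via the father's Rh distribution: P(Rh-) = 1/8.
Independent loci: 1 × 1/8 = 1/8.

1/8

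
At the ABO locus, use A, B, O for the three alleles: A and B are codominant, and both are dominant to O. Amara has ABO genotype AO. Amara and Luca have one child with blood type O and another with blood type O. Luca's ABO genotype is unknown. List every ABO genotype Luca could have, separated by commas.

For each candidate genotype of Luca, check whether crossing it with AO can produce every observed child phenotype.
  AA → possible child types {A} ✗
  AB → possible child types {A, B, AB} ✗
  AO → possible child types {O, A} ✓
  BB → possible child types {B, AB} ✗
  BO → possible child types {O, A, B, AB} ✓
  OO → possible child types {O, A} ✓

AO, BO, OO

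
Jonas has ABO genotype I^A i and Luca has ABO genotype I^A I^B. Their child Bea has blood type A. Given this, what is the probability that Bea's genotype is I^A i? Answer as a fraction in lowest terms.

1/2

Cross I^A i × I^A I^B → 1/4 I^A I^A, 1/4 I^A I^B, 1/4 I^A i, 1/4 I^B i.
Type-A genotypes among offspring: I^A I^A (1/4), I^A i (1/4); total 1/2.
P(I^A i | type A) = (1/4) / (1/2) = 1/2.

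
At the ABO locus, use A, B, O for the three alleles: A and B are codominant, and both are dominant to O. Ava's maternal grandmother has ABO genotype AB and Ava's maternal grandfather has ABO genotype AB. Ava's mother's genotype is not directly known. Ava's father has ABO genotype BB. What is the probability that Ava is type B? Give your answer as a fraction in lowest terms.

Ava's mother's ABO genotype from AB × AB: 1/4 AA, 1/2 AB, 1/4 BB.
Crossing each possibility with the father BB and summing P(type B): 1/4·0 + 1/2·1/2 + 1/4·1 = 1/2.

1/2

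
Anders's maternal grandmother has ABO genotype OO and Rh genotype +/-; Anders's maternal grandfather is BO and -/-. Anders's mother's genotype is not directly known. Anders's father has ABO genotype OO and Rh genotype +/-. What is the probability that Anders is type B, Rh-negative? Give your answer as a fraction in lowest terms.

Anders's mother's ABO genotype from OO × BO: 1/2 BO, 1/2 OO.
Crossing each possibility with the father OO and summing P(type B): 1/2·1/2 + 1/2·0 = 1/4.
Similarly for Rh via the mother's Rh distribution: P(Rh-) = 3/8.
Independent loci: 1/4 × 3/8 = 3/32.

3/32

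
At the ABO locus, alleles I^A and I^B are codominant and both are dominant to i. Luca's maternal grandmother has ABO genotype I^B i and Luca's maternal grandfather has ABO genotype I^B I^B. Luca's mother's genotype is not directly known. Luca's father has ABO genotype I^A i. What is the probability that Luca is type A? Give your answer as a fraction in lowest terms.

Luca's mother's ABO genotype from I^B i × I^B I^B: 1/2 I^B I^B, 1/2 I^B i.
Crossing each possibility with the father I^A i and summing P(type A): 1/2·0 + 1/2·1/4 = 1/8.

1/8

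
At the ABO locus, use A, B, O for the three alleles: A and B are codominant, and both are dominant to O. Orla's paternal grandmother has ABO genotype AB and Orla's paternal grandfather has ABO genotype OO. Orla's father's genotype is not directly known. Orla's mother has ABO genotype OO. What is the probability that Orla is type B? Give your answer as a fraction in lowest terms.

1/4

Orla's father's ABO genotype from AB × OO: 1/2 AO, 1/2 BO.
Crossing each possibility with the mother OO and summing P(type B): 1/2·0 + 1/2·1/2 = 1/4.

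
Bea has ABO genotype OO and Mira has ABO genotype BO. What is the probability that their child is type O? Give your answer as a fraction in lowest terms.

ABO cross OO × BO → offspring phenotypes: 1/2 O, 1/2 B.
So P(type O) = 1/2.

1/2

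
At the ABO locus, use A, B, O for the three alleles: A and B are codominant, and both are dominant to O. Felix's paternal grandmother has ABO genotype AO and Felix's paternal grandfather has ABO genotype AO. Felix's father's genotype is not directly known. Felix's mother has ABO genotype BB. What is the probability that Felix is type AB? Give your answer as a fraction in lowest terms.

1/2

Felix's father's ABO genotype from AO × AO: 1/4 AA, 1/2 AO, 1/4 OO.
Crossing each possibility with the mother BB and summing P(type AB): 1/4·1 + 1/2·1/2 + 1/4·0 = 1/2.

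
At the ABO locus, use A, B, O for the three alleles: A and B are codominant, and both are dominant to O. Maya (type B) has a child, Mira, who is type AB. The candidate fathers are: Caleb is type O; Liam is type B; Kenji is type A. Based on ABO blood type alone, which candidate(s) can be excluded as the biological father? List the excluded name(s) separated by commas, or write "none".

A candidate is excluded only if no genotype consistent with his phenotype could produce a type AB child with a type B mother.
Caleb (type O): no genotype consistent with that phenotype can produce a type-AB child with a type-B mother.
Liam (type B): no genotype consistent with that phenotype can produce a type-AB child with a type-B mother.

Caleb, Liam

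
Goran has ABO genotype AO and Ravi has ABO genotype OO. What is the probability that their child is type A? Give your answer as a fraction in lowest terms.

ABO cross AO × OO → offspring phenotypes: 1/2 O, 1/2 A.
So P(type A) = 1/2.

1/2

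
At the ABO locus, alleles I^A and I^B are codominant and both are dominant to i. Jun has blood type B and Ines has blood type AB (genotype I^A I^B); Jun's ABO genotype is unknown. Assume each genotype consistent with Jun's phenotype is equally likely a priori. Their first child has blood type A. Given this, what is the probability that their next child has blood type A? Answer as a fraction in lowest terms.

1/4

Possible genotypes: Jun ∈ {I^B I^B, I^B i}; Ines ∈ {I^A I^B}.
Weight each parental genotype pair by prior × P(type-A child):
  I^B i × I^A I^B: posterior weight 1; P(next child type A) = 1/4.
Weighted sum = 1/4.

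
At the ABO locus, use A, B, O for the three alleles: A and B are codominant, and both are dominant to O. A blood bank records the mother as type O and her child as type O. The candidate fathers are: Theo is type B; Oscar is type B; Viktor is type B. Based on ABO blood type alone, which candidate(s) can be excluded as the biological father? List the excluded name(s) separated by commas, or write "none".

none

A candidate is excluded only if no genotype consistent with his phenotype could produce a type O child with a type O mother.
Every candidate has at least one consistent genotype combination, so none can be excluded.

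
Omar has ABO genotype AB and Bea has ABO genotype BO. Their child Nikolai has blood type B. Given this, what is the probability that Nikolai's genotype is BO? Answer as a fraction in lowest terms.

Cross AB × BO → 1/4 AB, 1/4 AO, 1/4 BB, 1/4 BO.
Type-B genotypes among offspring: BB (1/4), BO (1/4); total 1/2.
P(BO | type B) = (1/4) / (1/2) = 1/2.

1/2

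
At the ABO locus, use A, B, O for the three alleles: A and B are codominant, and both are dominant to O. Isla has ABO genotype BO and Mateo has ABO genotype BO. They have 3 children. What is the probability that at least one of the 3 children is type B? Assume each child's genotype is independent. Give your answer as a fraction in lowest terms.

ABO cross BO × BO → 1/4 O, 3/4 B.
So P(type B) = 3/4 per child.
P(none) = (1/4)^3 = 1/64; P(at least one) = 1 − 1/64 = 63/64.

63/64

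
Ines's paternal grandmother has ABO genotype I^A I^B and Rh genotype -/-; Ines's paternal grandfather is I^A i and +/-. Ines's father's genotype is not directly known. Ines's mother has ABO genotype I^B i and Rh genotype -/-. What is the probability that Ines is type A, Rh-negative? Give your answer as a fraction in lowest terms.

Ines's father's ABO genotype from I^A I^B × I^A i: 1/4 I^A I^A, 1/4 I^A I^B, 1/4 I^A i, 1/4 I^B i.
Crossing each possibility with the mother I^B i and summing P(type A): 1/4·1/2 + 1/4·1/4 + 1/4·1/4 + 1/4·0 = 1/4.
Similarly for Rh via the father's Rh distribution: P(Rh-) = 3/4.
Independent loci: 1/4 × 3/4 = 3/16.

3/16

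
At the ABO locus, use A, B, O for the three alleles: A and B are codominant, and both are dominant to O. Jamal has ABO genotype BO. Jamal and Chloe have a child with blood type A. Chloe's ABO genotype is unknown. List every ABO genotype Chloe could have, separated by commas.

AA, AB, AO

For each candidate genotype of Chloe, check whether crossing it with BO can produce every observed child phenotype.
  AA → possible child types {A, AB} ✓
  AB → possible child types {A, B, AB} ✓
  AO → possible child types {O, A, B, AB} ✓
  BB → possible child types {B} ✗
  BO → possible child types {O, B} ✗
  OO → possible child types {O, B} ✗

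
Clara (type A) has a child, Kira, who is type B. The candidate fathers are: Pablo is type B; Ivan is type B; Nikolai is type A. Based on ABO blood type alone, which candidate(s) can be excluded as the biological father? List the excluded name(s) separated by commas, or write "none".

Nikolai

A candidate is excluded only if no genotype consistent with his phenotype could produce a type B child with a type A mother.
Nikolai (type A): no genotype consistent with that phenotype can produce a type-B child with a type-A mother.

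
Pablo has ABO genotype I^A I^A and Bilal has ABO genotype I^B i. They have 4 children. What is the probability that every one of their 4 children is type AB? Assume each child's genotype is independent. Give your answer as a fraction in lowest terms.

1/16

ABO cross I^A I^A × I^B i → 1/2 A, 1/2 AB.
So P(type AB) = 1/2 per child.
All 4 independent: (1/2)^4 = 1/16.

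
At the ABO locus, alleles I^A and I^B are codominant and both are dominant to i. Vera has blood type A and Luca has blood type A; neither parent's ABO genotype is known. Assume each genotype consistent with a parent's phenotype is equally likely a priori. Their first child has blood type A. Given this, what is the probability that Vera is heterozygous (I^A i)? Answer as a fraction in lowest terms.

7/15

Possible genotypes: Vera ∈ {I^A I^A, I^A i}; Luca ∈ {I^A I^A, I^A i}.
Weight each parental genotype pair by prior × P(type-A child):
  I^A I^A × I^A I^A: posterior weight 4/15.
  I^A I^A × I^A i: posterior weight 4/15.
  I^A i × I^A I^A: posterior weight 4/15.
  I^A i × I^A i: posterior weight 1/5.
Sum the posterior weight over pairs where Vera is I^A i: 7/15.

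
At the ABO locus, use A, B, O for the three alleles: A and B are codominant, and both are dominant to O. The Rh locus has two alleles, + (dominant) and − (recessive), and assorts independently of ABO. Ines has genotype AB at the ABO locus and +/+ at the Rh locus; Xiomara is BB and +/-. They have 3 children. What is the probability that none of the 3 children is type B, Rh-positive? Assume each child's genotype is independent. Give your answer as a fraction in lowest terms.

ABO cross AB × BB → 1/2 B, 1/2 AB.
Rh cross +/+ × +/- → 1 Rh+; so P(type B, Rh-positive) = 1/2 × 1 = 1/2 per child.
P(not type B, Rh-positive) = 1/2 for one child; (1/2)^3 = 1/8.

1/8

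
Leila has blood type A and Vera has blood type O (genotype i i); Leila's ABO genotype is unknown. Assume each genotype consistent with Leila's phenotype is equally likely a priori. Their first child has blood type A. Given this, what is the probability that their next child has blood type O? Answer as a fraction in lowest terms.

Possible genotypes: Leila ∈ {I^A I^A, I^A i}; Vera ∈ {i i}.
Weight each parental genotype pair by prior × P(type-A child):
  I^A I^A × i i: posterior weight 2/3; P(next child type O) = 0.
  I^A i × i i: posterior weight 1/3; P(next child type O) = 1/2.
Weighted sum = 1/6.

1/6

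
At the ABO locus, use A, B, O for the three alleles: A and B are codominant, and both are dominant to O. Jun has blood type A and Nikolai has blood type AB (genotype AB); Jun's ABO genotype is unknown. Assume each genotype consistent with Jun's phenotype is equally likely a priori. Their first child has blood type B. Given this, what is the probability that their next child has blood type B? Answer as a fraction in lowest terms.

1/4

Possible genotypes: Jun ∈ {AA, AO}; Nikolai ∈ {AB}.
Weight each parental genotype pair by prior × P(type-B child):
  AO × AB: posterior weight 1; P(next child type B) = 1/4.
Weighted sum = 1/4.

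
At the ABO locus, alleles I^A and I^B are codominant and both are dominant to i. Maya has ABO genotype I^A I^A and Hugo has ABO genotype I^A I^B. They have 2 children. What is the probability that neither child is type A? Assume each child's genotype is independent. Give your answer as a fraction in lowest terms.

1/4

ABO cross I^A I^A × I^A I^B → 1/2 A, 1/2 AB.
So P(type A) = 1/2 per child.
P(not type A) = 1/2 for one child; (1/2)^2 = 1/4.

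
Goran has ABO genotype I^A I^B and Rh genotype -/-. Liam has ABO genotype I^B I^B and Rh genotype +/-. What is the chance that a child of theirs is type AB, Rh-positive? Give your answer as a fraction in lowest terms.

1/4

ABO cross I^A I^B × I^B I^B → offspring phenotypes: 1/2 B, 1/2 AB.
Rh cross -/- × +/- → 1/2 Rh+, 1/2 Rh-.
Independent loci: P(type AB, Rh-positive) = 1/2 × 1/2 = 1/4.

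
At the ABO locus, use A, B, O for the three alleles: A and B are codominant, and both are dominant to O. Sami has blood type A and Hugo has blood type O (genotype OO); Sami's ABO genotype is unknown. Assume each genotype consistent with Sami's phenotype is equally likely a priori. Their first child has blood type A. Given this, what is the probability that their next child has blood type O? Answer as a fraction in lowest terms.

1/6

Possible genotypes: Sami ∈ {AA, AO}; Hugo ∈ {OO}.
Weight each parental genotype pair by prior × P(type-A child):
  AA × OO: posterior weight 2/3; P(next child type O) = 0.
  AO × OO: posterior weight 1/3; P(next child type O) = 1/2.
Weighted sum = 1/6.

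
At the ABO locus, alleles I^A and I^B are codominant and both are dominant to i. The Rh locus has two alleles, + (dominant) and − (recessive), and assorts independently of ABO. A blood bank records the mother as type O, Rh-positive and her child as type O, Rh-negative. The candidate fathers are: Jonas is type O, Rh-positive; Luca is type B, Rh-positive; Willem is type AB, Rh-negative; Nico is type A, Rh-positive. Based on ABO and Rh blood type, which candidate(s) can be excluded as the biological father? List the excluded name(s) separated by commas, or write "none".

Willem

A candidate is excluded only if no genotype consistent with his phenotype could produce a type O, Rh-negative child with a type O, Rh-positive mother.
Willem (type AB, Rh-): no genotype consistent with that phenotype can produce a type-O Rh- child with a type-O mother.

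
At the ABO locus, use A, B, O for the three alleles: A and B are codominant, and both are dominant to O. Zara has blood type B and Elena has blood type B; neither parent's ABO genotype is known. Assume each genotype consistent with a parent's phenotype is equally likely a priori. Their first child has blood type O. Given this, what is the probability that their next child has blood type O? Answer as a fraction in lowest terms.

Possible genotypes: Zara ∈ {BB, BO}; Elena ∈ {BB, BO}.
Weight each parental genotype pair by prior × P(type-O child):
  BO × BO: posterior weight 1; P(next child type O) = 1/4.
Weighted sum = 1/4.

1/4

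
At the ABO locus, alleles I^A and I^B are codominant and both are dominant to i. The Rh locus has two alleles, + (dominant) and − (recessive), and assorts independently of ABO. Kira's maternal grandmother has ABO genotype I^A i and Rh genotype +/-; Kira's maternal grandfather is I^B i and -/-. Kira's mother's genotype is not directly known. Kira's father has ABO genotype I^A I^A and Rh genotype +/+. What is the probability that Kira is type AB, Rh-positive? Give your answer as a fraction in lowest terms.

Kira's mother's ABO genotype from I^A i × I^B i: 1/4 I^A I^B, 1/4 I^A i, 1/4 I^B i, 1/4 i i.
Crossing each possibility with the father I^A I^A and summing P(type AB): 1/4·1/2 + 1/4·0 + 1/4·1/2 + 1/4·0 = 1/4.
Similarly for Rh via the mother's Rh distribution: P(Rh+) = 1.
Independent loci: 1/4 × 1 = 1/4.

1/4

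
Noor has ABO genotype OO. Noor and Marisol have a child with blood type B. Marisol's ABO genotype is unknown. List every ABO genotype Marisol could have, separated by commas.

AB, BB, BO

For each candidate genotype of Marisol, check whether crossing it with OO can produce every observed child phenotype.
  AA → possible child types {A} ✗
  AB → possible child types {A, B} ✓
  AO → possible child types {O, A} ✗
  BB → possible child types {B} ✓
  BO → possible child types {O, B} ✓
  OO → possible child types {O} ✗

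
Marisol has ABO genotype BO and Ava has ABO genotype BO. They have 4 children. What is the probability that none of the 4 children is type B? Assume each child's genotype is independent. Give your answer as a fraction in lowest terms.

ABO cross BO × BO → 1/4 O, 3/4 B.
So P(type B) = 3/4 per child.
P(not type B) = 1/4 for one child; (1/4)^4 = 1/256.

1/256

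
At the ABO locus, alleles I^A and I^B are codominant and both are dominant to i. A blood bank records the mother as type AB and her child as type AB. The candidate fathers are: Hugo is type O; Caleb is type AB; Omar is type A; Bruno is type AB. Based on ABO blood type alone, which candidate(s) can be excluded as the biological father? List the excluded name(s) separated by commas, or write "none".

A candidate is excluded only if no genotype consistent with his phenotype could produce a type AB child with a type AB mother.
Hugo (type O): no genotype consistent with that phenotype can produce a type-AB child with a type-AB mother.

Hugo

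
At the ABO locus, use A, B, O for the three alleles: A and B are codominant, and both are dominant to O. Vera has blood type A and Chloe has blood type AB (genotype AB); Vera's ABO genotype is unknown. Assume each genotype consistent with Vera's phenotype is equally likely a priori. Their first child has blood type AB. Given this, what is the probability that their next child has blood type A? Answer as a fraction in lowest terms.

1/2

Possible genotypes: Vera ∈ {AA, AO}; Chloe ∈ {AB}.
Weight each parental genotype pair by prior × P(type-AB child):
  AA × AB: posterior weight 2/3; P(next child type A) = 1/2.
  AO × AB: posterior weight 1/3; P(next child type A) = 1/2.
Weighted sum = 1/2.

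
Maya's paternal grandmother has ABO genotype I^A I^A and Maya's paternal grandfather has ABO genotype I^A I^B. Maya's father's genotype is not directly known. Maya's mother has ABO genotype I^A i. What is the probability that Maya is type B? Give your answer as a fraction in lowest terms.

1/8

Maya's father's ABO genotype from I^A I^A × I^A I^B: 1/2 I^A I^A, 1/2 I^A I^B.
Crossing each possibility with the mother I^A i and summing P(type B): 1/2·0 + 1/2·1/4 = 1/8.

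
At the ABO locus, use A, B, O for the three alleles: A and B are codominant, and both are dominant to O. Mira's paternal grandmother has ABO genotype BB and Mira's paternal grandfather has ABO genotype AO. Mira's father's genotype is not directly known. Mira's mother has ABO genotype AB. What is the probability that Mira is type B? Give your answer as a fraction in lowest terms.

3/8

Mira's father's ABO genotype from BB × AO: 1/2 AB, 1/2 BO.
Crossing each possibility with the mother AB and summing P(type B): 1/2·1/4 + 1/2·1/2 = 3/8.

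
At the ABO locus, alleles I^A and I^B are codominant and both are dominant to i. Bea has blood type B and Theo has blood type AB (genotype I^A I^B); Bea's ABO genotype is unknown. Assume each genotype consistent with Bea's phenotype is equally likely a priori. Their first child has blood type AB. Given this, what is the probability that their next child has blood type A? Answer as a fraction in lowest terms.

1/12

Possible genotypes: Bea ∈ {I^B I^B, I^B i}; Theo ∈ {I^A I^B}.
Weight each parental genotype pair by prior × P(type-AB child):
  I^B I^B × I^A I^B: posterior weight 2/3; P(next child type A) = 0.
  I^B i × I^A I^B: posterior weight 1/3; P(next child type A) = 1/4.
Weighted sum = 1/12.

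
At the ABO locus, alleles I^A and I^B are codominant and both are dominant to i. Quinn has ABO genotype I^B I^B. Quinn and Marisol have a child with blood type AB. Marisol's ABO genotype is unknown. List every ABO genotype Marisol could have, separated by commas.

I^A I^A, I^A I^B, I^A i

For each candidate genotype of Marisol, check whether crossing it with I^B I^B can produce every observed child phenotype.
  I^A I^A → possible child types {AB} ✓
  I^A I^B → possible child types {B, AB} ✓
  I^A i → possible child types {B, AB} ✓
  I^B I^B → possible child types {B} ✗
  I^B i → possible child types {B} ✗
  i i → possible child types {B} ✗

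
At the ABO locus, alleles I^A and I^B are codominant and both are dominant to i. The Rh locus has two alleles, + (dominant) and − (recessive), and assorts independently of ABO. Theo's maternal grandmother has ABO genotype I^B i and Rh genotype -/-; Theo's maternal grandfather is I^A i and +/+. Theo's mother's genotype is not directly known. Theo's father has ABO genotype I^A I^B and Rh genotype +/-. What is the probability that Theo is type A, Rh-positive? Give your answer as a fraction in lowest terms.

9/32

Theo's mother's ABO genotype from I^B i × I^A i: 1/4 I^A I^B, 1/4 I^A i, 1/4 I^B i, 1/4 i i.
Crossing each possibility with the father I^A I^B and summing P(type A): 1/4·1/4 + 1/4·1/2 + 1/4·1/4 + 1/4·1/2 = 3/8.
Similarly for Rh via the mother's Rh distribution: P(Rh+) = 3/4.
Independent loci: 3/8 × 3/4 = 9/32.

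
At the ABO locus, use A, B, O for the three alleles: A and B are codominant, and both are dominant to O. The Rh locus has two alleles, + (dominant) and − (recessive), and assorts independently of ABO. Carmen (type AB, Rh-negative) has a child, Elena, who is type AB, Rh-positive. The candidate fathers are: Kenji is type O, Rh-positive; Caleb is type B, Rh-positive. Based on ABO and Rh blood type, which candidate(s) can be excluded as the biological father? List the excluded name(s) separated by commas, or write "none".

A candidate is excluded only if no genotype consistent with his phenotype could produce a type AB, Rh-positive child with a type AB, Rh-negative mother.
Kenji (type O, Rh+): no genotype consistent with that phenotype can produce a type-AB Rh+ child with a type-AB mother.

Kenji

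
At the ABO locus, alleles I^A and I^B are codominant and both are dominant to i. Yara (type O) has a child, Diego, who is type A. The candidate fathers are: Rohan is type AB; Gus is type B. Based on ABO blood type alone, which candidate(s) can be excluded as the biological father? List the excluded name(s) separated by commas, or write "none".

A candidate is excluded only if no genotype consistent with his phenotype could produce a type A child with a type O mother.
Gus (type B): no genotype consistent with that phenotype can produce a type-A child with a type-O mother.

Gus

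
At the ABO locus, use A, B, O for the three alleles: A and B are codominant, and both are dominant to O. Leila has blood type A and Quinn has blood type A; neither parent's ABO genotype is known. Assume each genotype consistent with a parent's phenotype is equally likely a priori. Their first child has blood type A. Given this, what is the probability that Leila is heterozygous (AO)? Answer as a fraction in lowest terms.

Possible genotypes: Leila ∈ {AA, AO}; Quinn ∈ {AA, AO}.
Weight each parental genotype pair by prior × P(type-A child):
  AA × AA: posterior weight 4/15.
  AA × AO: posterior weight 4/15.
  AO × AA: posterior weight 4/15.
  AO × AO: posterior weight 1/5.
Sum the posterior weight over pairs where Leila is AO: 7/15.

7/15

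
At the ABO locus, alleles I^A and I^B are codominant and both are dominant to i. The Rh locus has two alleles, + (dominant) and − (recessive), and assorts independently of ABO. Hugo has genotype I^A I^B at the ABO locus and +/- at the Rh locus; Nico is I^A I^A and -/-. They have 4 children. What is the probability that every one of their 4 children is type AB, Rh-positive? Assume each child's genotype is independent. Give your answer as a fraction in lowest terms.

ABO cross I^A I^B × I^A I^A → 1/2 A, 1/2 AB.
Rh cross +/- × -/- → 1/2 Rh+, 1/2 Rh-; so P(type AB, Rh-positive) = 1/2 × 1/2 = 1/4 per child.
All 4 independent: (1/4)^4 = 1/256.

1/256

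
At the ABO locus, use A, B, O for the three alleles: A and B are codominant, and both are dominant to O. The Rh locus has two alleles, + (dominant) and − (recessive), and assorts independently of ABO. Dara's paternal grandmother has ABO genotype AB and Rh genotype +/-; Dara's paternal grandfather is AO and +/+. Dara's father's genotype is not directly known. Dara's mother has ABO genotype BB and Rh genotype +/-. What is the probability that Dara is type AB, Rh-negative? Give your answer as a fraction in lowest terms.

1/16

Dara's father's ABO genotype from AB × AO: 1/4 AA, 1/4 AB, 1/4 AO, 1/4 BO.
Crossing each possibility with the mother BB and summing P(type AB): 1/4·1 + 1/4·1/2 + 1/4·1/2 + 1/4·0 = 1/2.
Similarly for Rh via the father's Rh distribution: P(Rh-) = 1/8.
Independent loci: 1/2 × 1/8 = 1/16.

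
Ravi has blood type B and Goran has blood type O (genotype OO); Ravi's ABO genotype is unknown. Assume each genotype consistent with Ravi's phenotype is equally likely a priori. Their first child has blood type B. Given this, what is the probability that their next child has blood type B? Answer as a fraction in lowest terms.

5/6

Possible genotypes: Ravi ∈ {BB, BO}; Goran ∈ {OO}.
Weight each parental genotype pair by prior × P(type-B child):
  BB × OO: posterior weight 2/3; P(next child type B) = 1.
  BO × OO: posterior weight 1/3; P(next child type B) = 1/2.
Weighted sum = 5/6.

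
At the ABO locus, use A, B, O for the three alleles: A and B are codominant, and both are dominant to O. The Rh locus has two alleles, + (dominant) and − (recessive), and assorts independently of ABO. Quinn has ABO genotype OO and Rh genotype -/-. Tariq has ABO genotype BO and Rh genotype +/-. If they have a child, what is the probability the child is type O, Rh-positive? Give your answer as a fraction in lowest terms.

1/4

ABO cross OO × BO → offspring phenotypes: 1/2 O, 1/2 B.
Rh cross -/- × +/- → 1/2 Rh+, 1/2 Rh-.
Independent loci: P(type O, Rh-positive) = 1/2 × 1/2 = 1/4.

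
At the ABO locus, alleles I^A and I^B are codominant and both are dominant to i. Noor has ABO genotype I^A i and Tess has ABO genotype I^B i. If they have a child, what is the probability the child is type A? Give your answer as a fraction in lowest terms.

ABO cross I^A i × I^B i → offspring phenotypes: 1/4 O, 1/4 A, 1/4 B, 1/4 AB.
So P(type A) = 1/4.

1/4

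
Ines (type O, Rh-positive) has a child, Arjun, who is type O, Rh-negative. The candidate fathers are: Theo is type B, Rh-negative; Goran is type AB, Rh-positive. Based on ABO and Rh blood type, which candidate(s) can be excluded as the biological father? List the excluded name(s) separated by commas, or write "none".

A candidate is excluded only if no genotype consistent with his phenotype could produce a type O, Rh-negative child with a type O, Rh-positive mother.
Goran (type AB, Rh+): no genotype consistent with that phenotype can produce a type-O Rh- child with a type-O mother.

Goran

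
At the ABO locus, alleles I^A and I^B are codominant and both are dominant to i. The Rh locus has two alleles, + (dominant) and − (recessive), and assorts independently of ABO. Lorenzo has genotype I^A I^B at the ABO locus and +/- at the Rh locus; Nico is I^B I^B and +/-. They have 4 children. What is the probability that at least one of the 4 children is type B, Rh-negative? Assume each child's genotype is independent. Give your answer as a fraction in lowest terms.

1695/4096

ABO cross I^A I^B × I^B I^B → 1/2 B, 1/2 AB.
Rh cross +/- × +/- → 3/4 Rh+, 1/4 Rh-; so P(type B, Rh-negative) = 1/2 × 1/4 = 1/8 per child.
P(none) = (7/8)^4 = 2401/4096; P(at least one) = 1 − 2401/4096 = 1695/4096.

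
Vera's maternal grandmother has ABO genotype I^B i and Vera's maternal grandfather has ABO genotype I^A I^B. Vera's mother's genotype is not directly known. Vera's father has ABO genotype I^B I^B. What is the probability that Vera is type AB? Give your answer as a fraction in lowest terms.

Vera's mother's ABO genotype from I^B i × I^A I^B: 1/4 I^A I^B, 1/4 I^A i, 1/4 I^B I^B, 1/4 I^B i.
Crossing each possibility with the father I^B I^B and summing P(type AB): 1/4·1/2 + 1/4·1/2 + 1/4·0 + 1/4·0 = 1/4.

1/4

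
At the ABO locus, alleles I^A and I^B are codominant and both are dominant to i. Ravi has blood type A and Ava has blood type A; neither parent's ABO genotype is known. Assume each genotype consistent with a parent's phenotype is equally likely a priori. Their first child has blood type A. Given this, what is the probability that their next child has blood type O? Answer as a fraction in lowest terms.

Possible genotypes: Ravi ∈ {I^A I^A, I^A i}; Ava ∈ {I^A I^A, I^A i}.
Weight each parental genotype pair by prior × P(type-A child):
  I^A I^A × I^A I^A: posterior weight 4/15; P(next child type O) = 0.
  I^A I^A × I^A i: posterior weight 4/15; P(next child type O) = 0.
  I^A i × I^A I^A: posterior weight 4/15; P(next child type O) = 0.
  I^A i × I^A i: posterior weight 1/5; P(next child type O) = 1/4.
Weighted sum = 1/20.

1/20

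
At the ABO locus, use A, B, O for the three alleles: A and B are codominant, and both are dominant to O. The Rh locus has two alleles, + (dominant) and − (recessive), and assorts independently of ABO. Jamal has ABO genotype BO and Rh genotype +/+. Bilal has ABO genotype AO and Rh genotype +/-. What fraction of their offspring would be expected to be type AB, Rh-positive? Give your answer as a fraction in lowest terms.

ABO cross BO × AO → offspring phenotypes: 1/4 O, 1/4 A, 1/4 B, 1/4 AB.
Rh cross +/+ × +/- → 1 Rh+.
Independent loci: P(type AB, Rh-positive) = 1/4 × 1 = 1/4.

1/4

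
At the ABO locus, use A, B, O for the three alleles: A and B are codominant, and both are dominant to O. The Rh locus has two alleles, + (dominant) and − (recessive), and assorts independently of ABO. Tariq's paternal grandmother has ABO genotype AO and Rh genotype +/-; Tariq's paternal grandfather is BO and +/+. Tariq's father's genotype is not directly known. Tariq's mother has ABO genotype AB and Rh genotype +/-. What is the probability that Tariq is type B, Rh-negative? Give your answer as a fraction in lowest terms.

3/64

Tariq's father's ABO genotype from AO × BO: 1/4 AB, 1/4 AO, 1/4 BO, 1/4 OO.
Crossing each possibility with the mother AB and summing P(type B): 1/4·1/4 + 1/4·1/4 + 1/4·1/2 + 1/4·1/2 = 3/8.
Similarly for Rh via the father's Rh distribution: P(Rh-) = 1/8.
Independent loci: 3/8 × 1/8 = 3/64.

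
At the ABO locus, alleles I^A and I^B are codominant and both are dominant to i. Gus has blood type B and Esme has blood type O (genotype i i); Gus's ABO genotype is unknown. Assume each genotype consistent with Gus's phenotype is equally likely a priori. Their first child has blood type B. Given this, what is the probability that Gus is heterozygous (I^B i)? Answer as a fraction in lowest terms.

Possible genotypes: Gus ∈ {I^B I^B, I^B i}; Esme ∈ {i i}.
Weight each parental genotype pair by prior × P(type-B child):
  I^B I^B × i i: posterior weight 2/3.
  I^B i × i i: posterior weight 1/3.
Sum the posterior weight over pairs where Gus is I^B i: 1/3.

1/3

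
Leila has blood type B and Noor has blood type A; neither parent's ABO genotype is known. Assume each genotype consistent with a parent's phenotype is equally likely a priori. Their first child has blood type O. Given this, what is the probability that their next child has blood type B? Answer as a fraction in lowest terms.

Possible genotypes: Leila ∈ {I^B I^B, I^B i}; Noor ∈ {I^A I^A, I^A i}.
Weight each parental genotype pair by prior × P(type-O child):
  I^B i × I^A i: posterior weight 1; P(next child type B) = 1/4.
Weighted sum = 1/4.

1/4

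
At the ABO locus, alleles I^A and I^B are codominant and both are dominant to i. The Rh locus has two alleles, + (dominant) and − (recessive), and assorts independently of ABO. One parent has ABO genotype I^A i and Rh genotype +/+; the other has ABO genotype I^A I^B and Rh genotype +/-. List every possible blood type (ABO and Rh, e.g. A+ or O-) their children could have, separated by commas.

A+, B+, AB+

Gametes from I^A i × I^A I^B give offspring ABO genotypes I^A I^A, I^A I^B, I^A i, I^B i, i.e. phenotypes A, B, AB.
Rh cross +/+ × +/- → phenotypes Rh+.
Combining independently: A+, B+, AB+.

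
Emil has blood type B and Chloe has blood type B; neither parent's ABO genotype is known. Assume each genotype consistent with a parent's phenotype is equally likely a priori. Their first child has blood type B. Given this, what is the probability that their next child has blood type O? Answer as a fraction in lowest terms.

1/20

Possible genotypes: Emil ∈ {BB, BO}; Chloe ∈ {BB, BO}.
Weight each parental genotype pair by prior × P(type-B child):
  BB × BB: posterior weight 4/15; P(next child type O) = 0.
  BB × BO: posterior weight 4/15; P(next child type O) = 0.
  BO × BB: posterior weight 4/15; P(next child type O) = 0.
  BO × BO: posterior weight 1/5; P(next child type O) = 1/4.
Weighted sum = 1/20.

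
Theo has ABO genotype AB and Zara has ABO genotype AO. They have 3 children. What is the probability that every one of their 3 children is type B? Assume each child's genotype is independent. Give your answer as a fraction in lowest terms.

1/64

ABO cross AB × AO → 1/2 A, 1/4 B, 1/4 AB.
So P(type B) = 1/4 per child.
All 3 independent: (1/4)^3 = 1/64.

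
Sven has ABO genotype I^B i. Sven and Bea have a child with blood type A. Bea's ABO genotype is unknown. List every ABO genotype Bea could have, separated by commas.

For each candidate genotype of Bea, check whether crossing it with I^B i can produce every observed child phenotype.
  I^A I^A → possible child types {A, AB} ✓
  I^A I^B → possible child types {A, B, AB} ✓
  I^A i → possible child types {O, A, B, AB} ✓
  I^B I^B → possible child types {B} ✗
  I^B i → possible child types {O, B} ✗
  i i → possible child types {O, B} ✗

I^A I^A, I^A I^B, I^A i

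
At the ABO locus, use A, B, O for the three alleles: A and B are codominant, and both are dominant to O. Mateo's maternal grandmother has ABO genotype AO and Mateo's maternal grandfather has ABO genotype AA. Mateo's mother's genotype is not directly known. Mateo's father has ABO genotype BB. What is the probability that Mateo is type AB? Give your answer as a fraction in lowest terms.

Mateo's mother's ABO genotype from AO × AA: 1/2 AA, 1/2 AO.
Crossing each possibility with the father BB and summing P(type AB): 1/2·1 + 1/2·1/2 = 3/4.

3/4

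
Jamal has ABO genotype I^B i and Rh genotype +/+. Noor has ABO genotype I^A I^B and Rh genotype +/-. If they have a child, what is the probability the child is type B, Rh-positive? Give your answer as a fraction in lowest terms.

1/2

ABO cross I^B i × I^A I^B → offspring phenotypes: 1/4 A, 1/2 B, 1/4 AB.
Rh cross +/+ × +/- → 1 Rh+.
Independent loci: P(type B, Rh-positive) = 1/2 × 1 = 1/2.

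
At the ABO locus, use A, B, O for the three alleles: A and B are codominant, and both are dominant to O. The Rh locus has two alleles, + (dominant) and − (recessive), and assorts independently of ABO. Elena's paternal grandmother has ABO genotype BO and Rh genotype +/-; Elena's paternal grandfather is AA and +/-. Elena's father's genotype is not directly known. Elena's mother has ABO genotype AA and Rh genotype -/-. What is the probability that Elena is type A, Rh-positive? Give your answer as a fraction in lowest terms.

3/8

Elena's father's ABO genotype from BO × AA: 1/2 AB, 1/2 AO.
Crossing each possibility with the mother AA and summing P(type A): 1/2·1/2 + 1/2·1 = 3/4.
Similarly for Rh via the father's Rh distribution: P(Rh+) = 1/2.
Independent loci: 3/4 × 1/2 = 3/8.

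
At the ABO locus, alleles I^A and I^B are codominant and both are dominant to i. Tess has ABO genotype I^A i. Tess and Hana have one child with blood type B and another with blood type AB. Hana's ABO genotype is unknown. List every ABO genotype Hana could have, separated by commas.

For each candidate genotype of Hana, check whether crossing it with I^A i can produce every observed child phenotype.
  I^A I^A → possible child types {A} ✗
  I^A I^B → possible child types {A, B, AB} ✓
  I^A i → possible child types {O, A} ✗
  I^B I^B → possible child types {B, AB} ✓
  I^B i → possible child types {O, A, B, AB} ✓
  i i → possible child types {O, A} ✗

I^A I^B, I^B I^B, I^B i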